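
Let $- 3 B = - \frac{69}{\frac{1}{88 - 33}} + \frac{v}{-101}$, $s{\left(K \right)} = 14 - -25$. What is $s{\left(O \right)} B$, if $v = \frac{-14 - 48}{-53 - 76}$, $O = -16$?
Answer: $\frac{642786521}{13029} \approx 49335.0$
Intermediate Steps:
$s{\left(K \right)} = 39$ ($s{\left(K \right)} = 14 + 25 = 39$)
$v = \frac{62}{129}$ ($v = - \frac{62}{-129} = \left(-62\right) \left(- \frac{1}{129}\right) = \frac{62}{129} \approx 0.48062$)
$B = \frac{49445117}{39087}$ ($B = - \frac{- \frac{69}{\frac{1}{88 - 33}} + \frac{62}{129 \left(-101\right)}}{3} = - \frac{- \frac{69}{\frac{1}{55}} + \frac{62}{129} \left(- \frac{1}{101}\right)}{3} = - \frac{- 69 \frac{1}{\frac{1}{55}} - \frac{62}{13029}}{3} = - \frac{\left(-69\right) 55 - \frac{62}{13029}}{3} = - \frac{-3795 - \frac{62}{13029}}{3} = \left(- \frac{1}{3}\right) \left(- \frac{49445117}{13029}\right) = \frac{49445117}{39087} \approx 1265.0$)
$s{\left(O \right)} B = 39 \cdot \frac{49445117}{39087} = \frac{642786521}{13029}$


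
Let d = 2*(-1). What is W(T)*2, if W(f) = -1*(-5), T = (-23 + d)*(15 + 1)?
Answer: 10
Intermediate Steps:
d = -2
T = -400 (T = (-23 - 2)*(15 + 1) = -25*16 = -400)
W(f) = 5
W(T)*2 = 5*2 = 10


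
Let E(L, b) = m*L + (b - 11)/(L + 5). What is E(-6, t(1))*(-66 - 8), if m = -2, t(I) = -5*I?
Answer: -2072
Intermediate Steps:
E(L, b) = -2*L + (-11 + b)/(5 + L) (E(L, b) = -2*L + (b - 11)/(L + 5) = -2*L + (-11 + b)/(5 + L))
E(-6, t(1))*(-66 - 8) = ((-11 - 5*1 - 10*(-6) - 2*(-6)**2)/(5 - 6))*(-66 - 8) = ((-11 - 5 + 60 - 2*36)/(-1))*(-74) = -(-11 - 5 + 60 - 72)*(-74) = -1*(-28)*(-74) = 28*(-74) = -2072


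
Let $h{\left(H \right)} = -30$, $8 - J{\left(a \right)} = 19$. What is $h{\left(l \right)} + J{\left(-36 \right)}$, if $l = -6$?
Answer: $-41$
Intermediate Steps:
$J{\left(a \right)} = -11$ ($J{\left(a \right)} = 8 - 19 = -11$)
$h{\left(l \right)} + J{\left(-36 \right)} = -30 - 11 = -41$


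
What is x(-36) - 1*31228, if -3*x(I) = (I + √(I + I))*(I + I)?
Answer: -32092 + 144*I*√2 ≈ -32092.0 + 203.65*I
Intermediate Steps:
x(I) = -2*I*(I + √2*√I)/3 (x(I) = -(I + √(I + I))*(I + I)/3 = -(I + √(2*I))*2*I/3 = -(I + √2*√I)*2*I/3 = -2*I*(I + √2*√I)/3)
x(-36) - 1*31228 = (-⅔*(-36)² - 2*√2*(-36)^(3/2)/3) - 1*31228 = (-⅔*1296 - 2*√2*(-216*I)/3) - 31228 = (-864 + 144*I*√2) - 31228 = -32092 + 144*I*√2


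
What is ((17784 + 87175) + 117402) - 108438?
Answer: 113923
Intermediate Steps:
((17784 + 87175) + 117402) - 108438 = (104959 + 117402) - 108438 = 222361 - 108438 = 113923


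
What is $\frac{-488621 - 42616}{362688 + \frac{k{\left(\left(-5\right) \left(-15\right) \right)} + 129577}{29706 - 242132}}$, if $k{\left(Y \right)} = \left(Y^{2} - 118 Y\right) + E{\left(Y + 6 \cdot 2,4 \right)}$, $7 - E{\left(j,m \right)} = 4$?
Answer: $- \frac{112848550962}{77044234733} \approx -1.4647$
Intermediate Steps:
$E{\left(j,m \right)} = 3$ ($E{\left(j,m \right)} = 7 - 4 = 3$)
$k{\left(Y \right)} = 3 + Y^{2} - 118 Y$ ($k{\left(Y \right)} = \left(Y^{2} - 118 Y\right) + 3 = 3 + Y^{2} - 118 Y$)
$\frac{-488621 - 42616}{362688 + \frac{k{\left(\left(-5\right) \left(-15\right) \right)} + 129577}{29706 - 242132}} = \frac{-488621 - 42616}{362688 + \frac{\left(3 + \left(\left(-5\right) \left(-15\right)\right)^{2} - 118 \left(\left(-5\right) \left(-15\right)\right)\right) + 129577}{29706 - 242132}} = - \frac{531237}{362688 + \frac{\left(3 + 75^{2} - 8850\right) + 129577}{-212426}} = - \frac{531237}{362688 + \left(\left(3 + 5625 - 8850\right) + 129577\right) \left(- \frac{1}{212426}\right)} = - \frac{531237}{362688 + \left(-3222 + 129577\right) \left(- \frac{1}{212426}\right)} = - \frac{531237}{362688 + 126355 \left(- \frac{1}{212426}\right)} = - \frac{531237}{362688 - \frac{126355}{212426}} = - \frac{531237}{\frac{77044234733}{212426}} = \left(-531237\right) \frac{212426}{77044234733} = - \frac{112848550962}{77044234733}$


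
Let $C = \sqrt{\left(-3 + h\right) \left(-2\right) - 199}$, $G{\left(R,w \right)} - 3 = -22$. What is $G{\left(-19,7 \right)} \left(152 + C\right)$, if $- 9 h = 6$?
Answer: $-2888 - \frac{95 i \sqrt{69}}{3} \approx -2888.0 - 263.04 i$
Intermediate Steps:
$h = - \frac{2}{3}$ ($h = \left(- \frac{1}{9}\right) 6 = - \frac{2}{3} \approx -0.66667$)
$G{\left(R,w \right)} = -19$ ($G{\left(R,w \right)} = 3 - 22 = -19$)
$C = \frac{5 i \sqrt{69}}{3}$ ($C = \sqrt{\left(-3 - \frac{2}{3}\right) \left(-2\right) - 199} = \sqrt{\left(- \frac{11}{3}\right) \left(-2\right) - 199} = \sqrt{\frac{22}{3} - 199} = \sqrt{- \frac{575}{3}} = \frac{5 i \sqrt{69}}{3} \approx 13.844 i$)
$G{\left(-19,7 \right)} \left(152 + C\right) = - 19 \left(152 + \frac{5 i \sqrt{69}}{3}\right) = -2888 - \frac{95 i \sqrt{69}}{3}$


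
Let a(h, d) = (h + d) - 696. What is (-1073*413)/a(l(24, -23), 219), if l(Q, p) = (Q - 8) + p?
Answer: 443149/484 ≈ 915.60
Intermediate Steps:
l(Q, p) = -8 + Q + p (l(Q, p) = (-8 + Q) + p = -8 + Q + p)
a(h, d) = -696 + d + h (a(h, d) = (d + h) - 696 = -696 + d + h)
(-1073*413)/a(l(24, -23), 219) = (-1073*413)/(-696 + 219 + (-8 + 24 - 23)) = -443149/(-696 + 219 - 7) = -443149/(-484) = -443149*(-1/484) = 443149/484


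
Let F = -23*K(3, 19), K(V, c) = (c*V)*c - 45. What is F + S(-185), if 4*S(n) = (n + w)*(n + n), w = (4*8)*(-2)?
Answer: -1683/2 ≈ -841.50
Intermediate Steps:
w = -64 (w = 32*(-2) = -64)
S(n) = n*(-64 + n)/2 (S(n) = ((n - 64)*(n + n))/4 = ((-64 + n)*(2*n))/4 = (2*n*(-64 + n))/4 = n*(-64 + n)/2)
K(V, c) = -45 + V*c**2 (K(V, c) = (V*c)*c - 45 = V*c**2 - 45 = -45 + V*c**2)
F = -23874 (F = -23*(-45 + 3*19**2) = -23*(-45 + 3*361) = -23*(-45 + 1083) = -23*1038 = -23874)
F + S(-185) = -23874 + (1/2)*(-185)*(-64 - 185) = -23874 + (1/2)*(-185)*(-249) = -23874 + 46065/2 = -1683/2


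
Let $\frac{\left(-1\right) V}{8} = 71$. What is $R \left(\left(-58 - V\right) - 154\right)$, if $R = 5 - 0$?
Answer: $1780$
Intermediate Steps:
$V = -568$ ($V = \left(-8\right) 71 = -568$)
$R = 5$ ($R = 5 + 0 = 5$)
$R \left(\left(-58 - V\right) - 154\right) = 5 \left(\left(-58 - -568\right) - 154\right) = 5 \left(\left(-58 + 568\right) - 154\right) = 5 \left(510 - 154\right) = 5 \cdot 356 = 1780$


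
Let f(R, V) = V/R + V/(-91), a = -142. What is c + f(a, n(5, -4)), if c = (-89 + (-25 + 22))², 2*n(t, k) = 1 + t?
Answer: 109371109/12922 ≈ 8463.9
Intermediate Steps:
n(t, k) = ½ + t/2 (n(t, k) = (1 + t)/2 = ½ + t/2)
f(R, V) = -V/91 + V/R (f(R, V) = V/R + V*(-1/91) = V/R - V/91 = -V/91 + V/R)
c = 8464 (c = (-89 - 3)² = (-92)² = 8464)
c + f(a, n(5, -4)) = 8464 + (-(½ + (½)*5)/91 + (½ + (½)*5)/(-142)) = 8464 + (-(½ + 5/2)/91 + (½ + 5/2)*(-1/142)) = 8464 + (-1/91*3 + 3*(-1/142)) = 8464 + (-3/91 - 3/142) = 8464 - 699/12922 = 109371109/12922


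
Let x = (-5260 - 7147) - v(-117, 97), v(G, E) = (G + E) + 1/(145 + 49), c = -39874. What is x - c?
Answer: 5332477/194 ≈ 27487.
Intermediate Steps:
v(G, E) = 1/194 + E + G (v(G, E) = (E + G) + 1/194 = 1/194 + E + G)
x = -2403079/194 (x = (-5260 - 7147) - (1/194 + 97 - 117) = -12407 - 1*(-3879/194) = -12407 + 3879/194 = -2403079/194 ≈ -12387.)
x - c = -2403079/194 - 1*(-39874) = -2403079/194 + 39874 = 5332477/194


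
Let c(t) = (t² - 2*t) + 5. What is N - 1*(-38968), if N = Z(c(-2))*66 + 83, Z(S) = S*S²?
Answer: 184053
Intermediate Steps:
c(t) = 5 + t² - 2*t
Z(S) = S³
N = 145085 (N = (5 + (-2)² - 2*(-2))³*66 + 83 = (5 + 4 + 4)³*66 + 83 = 13³*66 + 83 = 2197*66 + 83 = 145002 + 83 = 145085)
N - 1*(-38968) = 145085 - 1*(-38968) = 145085 + 38968 = 184053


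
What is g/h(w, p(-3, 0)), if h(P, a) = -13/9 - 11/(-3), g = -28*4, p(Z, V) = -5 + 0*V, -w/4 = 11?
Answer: -252/5 ≈ -50.400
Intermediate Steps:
w = -44 (w = -4*11 = -44)
p(Z, V) = -5 (p(Z, V) = -5 + 0 = -5)
g = -112
h(P, a) = 20/9 (h(P, a) = -13*⅑ - 11*(-⅓) = -13/9 + 11/3 = 20/9)
g/h(w, p(-3, 0)) = -112/20/9 = -112*9/20 = -252/5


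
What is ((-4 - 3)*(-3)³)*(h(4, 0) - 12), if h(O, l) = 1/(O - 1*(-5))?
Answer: -2247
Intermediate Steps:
h(O, l) = 1/(5 + O) (h(O, l) = 1/(O + 5) = 1/(5 + O))
((-4 - 3)*(-3)³)*(h(4, 0) - 12) = ((-4 - 3)*(-3)³)*(1/(5 + 4) - 12) = (-7*(-27))*(1/9 - 12) = 189*(⅑ - 12) = 189*(-107/9) = -2247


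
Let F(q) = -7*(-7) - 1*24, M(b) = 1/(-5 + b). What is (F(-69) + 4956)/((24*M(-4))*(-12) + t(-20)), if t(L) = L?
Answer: 4981/12 ≈ 415.08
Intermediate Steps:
F(q) = 25 (F(q) = 49 - 24 = 25)
(F(-69) + 4956)/((24*M(-4))*(-12) + t(-20)) = (25 + 4956)/((24/(-5 - 4))*(-12) - 20) = 4981/((24/(-9))*(-12) - 20) = 4981/((24*(-1/9))*(-12) - 20) = 4981/(-8/3*(-12) - 20) = 4981/(32 - 20) = 4981/12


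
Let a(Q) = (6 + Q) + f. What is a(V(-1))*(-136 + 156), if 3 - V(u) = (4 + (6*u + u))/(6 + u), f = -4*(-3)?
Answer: 432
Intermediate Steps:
f = 12
V(u) = 3 - (4 + 7*u)/(6 + u) (V(u) = 3 - (4 + (6*u + u))/(6 + u) = 3 - (4 + 7*u)/(6 + u))
a(Q) = 18 + Q (a(Q) = (6 + Q) + 12 = 18 + Q)
a(V(-1))*(-136 + 156) = (18 + 2*(7 - 2*(-1))/(6 - 1))*(-136 + 156) = (18 + 2*(7 + 2)/5)*20 = (18 + 2*(⅕)*9)*20 = (18 + 18/5)*20 = (108/5)*20 = 432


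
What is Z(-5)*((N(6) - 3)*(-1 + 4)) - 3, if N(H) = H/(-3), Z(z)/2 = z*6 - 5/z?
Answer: 867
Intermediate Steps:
Z(z) = -10/z + 12*z (Z(z) = 2*(z*6 - 5/z) = 2*(6*z - 5/z) = 2*(-5/z + 6*z) = -10/z + 12*z)
N(H) = -H/3 (N(H) = H*(-1/3) = -H/3)
Z(-5)*((N(6) - 3)*(-1 + 4)) - 3 = (-10/(-5) + 12*(-5))*((-1/3*6 - 3)*(-1 + 4)) - 3 = (-10*(-1/5) - 60)*((-2 - 3)*3) - 3 = (2 - 60)*(-5*3) - 3 = -58*(-15) - 3 = 870 - 3 = 867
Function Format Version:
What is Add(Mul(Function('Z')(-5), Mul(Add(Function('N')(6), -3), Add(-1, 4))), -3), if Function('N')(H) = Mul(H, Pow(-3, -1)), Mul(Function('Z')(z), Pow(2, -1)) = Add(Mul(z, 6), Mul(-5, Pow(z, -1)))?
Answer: 867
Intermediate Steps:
Function('Z')(z) = Add(Mul(-10, Pow(z, -1)), Mul(12, z)) (Function('Z')(z) = Mul(2, Add(Mul(z, 6), Mul(-5, Pow(z, -1)))) = Mul(2, Add(Mul(6, z), Mul(-5, Pow(z, -1)))) = Mul(2, Add(Mul(-5, Pow(z, -1)), Mul(6, z))) = Add(Mul(-10, Pow(z, -1)), Mul(12, z)))
Function('N')(H) = Mul(Rational(-1, 3), H) (Function('N')(H) = Mul(H, Rational(-1, 3)) = Mul(Rational(-1, 3), H))
Add(Mul(Function('Z')(-5), Mul(Add(Function('N')(6), -3), Add(-1, 4))), -3) = Add(Mul(Add(Mul(-10, Pow(-5, -1)), Mul(12, -5)), Mul(Add(Mul(Rational(-1, 3), 6), -3), Add(-1, 4))), -3) = Add(Mul(Add(Mul(-10, Rational(-1, 5)), -60), Mul(Add(-2, -3), 3)), -3) = Add(Mul(Add(2, -60), Mul(-5, 3)), -3) = Add(Mul(-58, -15), -3) = Add(870, -3) = 867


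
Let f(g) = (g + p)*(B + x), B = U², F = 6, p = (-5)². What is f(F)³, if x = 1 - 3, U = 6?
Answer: 1170905464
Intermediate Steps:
p = 25
x = -2
B = 36 (B = 6² = 36)
f(g) = 850 + 34*g (f(g) = (g + 25)*(36 - 2) = (25 + g)*34 = 850 + 34*g)
f(F)³ = (850 + 34*6)³ = (850 + 204)³ = 1054³ = 1170905464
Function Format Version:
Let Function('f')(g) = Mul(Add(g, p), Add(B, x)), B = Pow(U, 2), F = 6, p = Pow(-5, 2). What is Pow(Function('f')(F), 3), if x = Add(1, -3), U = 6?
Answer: 1170905464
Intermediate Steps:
p = 25
x = -2
B = 36 (B = Pow(6, 2) = 36)
Function('f')(g) = Add(850, Mul(34, g)) (Function('f')(g) = Mul(Add(g, 25), Add(36, -2)) = Mul(Add(25, g), 34) = Add(850, Mul(34, g)))
Pow(Function('f')(F), 3) = Pow(Add(850, Mul(34, 6)), 3) = Pow(Add(850, 204), 3) = Pow(1054, 3) = 1170905464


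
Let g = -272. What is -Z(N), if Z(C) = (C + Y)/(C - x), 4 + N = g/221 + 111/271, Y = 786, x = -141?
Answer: -2752093/479758 ≈ -5.7364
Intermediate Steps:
N = -16985/3523 (N = -4 + (-272/221 + 111/271) = -4 + (-272*1/221 + 111*(1/271)) = -4 + (-16/13 + 111/271) = -4 - 2893/3523 = -16985/3523 ≈ -4.8212)
Z(C) = (786 + C)/(141 + C) (Z(C) = (C + 786)/(C - 1*(-141)) = (786 + C)/(C + 141) = (786 + C)/(141 + C))
-Z(N) = -(786 - 16985/3523)/(141 - 16985/3523) = -2752093/(479758/3523*3523) = -3523*2752093/(479758*3523) = -1*2752093/479758 = -2752093/479758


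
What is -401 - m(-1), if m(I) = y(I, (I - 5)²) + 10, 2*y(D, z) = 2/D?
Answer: -410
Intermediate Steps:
y(D, z) = 1/D (y(D, z) = (2/D)/2 = 1/D)
m(I) = 10 + 1/I (m(I) = 1/I + 10 = 10 + 1/I)
-401 - m(-1) = -401 - (10 + 1/(-1)) = -401 - (10 - 1) = -401 - 1*9 = -401 - 9 = -410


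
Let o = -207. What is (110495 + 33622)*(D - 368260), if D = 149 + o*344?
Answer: -63313336323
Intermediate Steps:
D = -71059 (D = 149 - 207*344 = 149 - 71208 = -71059)
(110495 + 33622)*(D - 368260) = (110495 + 33622)*(-71059 - 368260) = 144117*(-439319) = -63313336323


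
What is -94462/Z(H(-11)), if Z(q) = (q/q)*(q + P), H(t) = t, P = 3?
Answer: 47231/4 ≈ 11808.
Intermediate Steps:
Z(q) = 3 + q (Z(q) = (q/q)*(q + 3) = 1*(3 + q) = 3 + q)
-94462/Z(H(-11)) = -94462/(3 - 11) = -94462/(-8) = -94462*(-1/8) = 47231/4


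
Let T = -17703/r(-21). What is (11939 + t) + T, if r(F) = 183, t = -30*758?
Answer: -664762/61 ≈ -10898.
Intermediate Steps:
t = -22740
T = -5901/61 (T = -17703/183 = -17703*1/183 = -5901/61 ≈ -96.738)
(11939 + t) + T = (11939 - 22740) - 5901/61 = -10801 - 5901/61 = -664762/61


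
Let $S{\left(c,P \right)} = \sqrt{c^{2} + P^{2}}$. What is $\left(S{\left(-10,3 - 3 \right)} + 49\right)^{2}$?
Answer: $3481$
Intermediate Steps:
$S{\left(c,P \right)} = \sqrt{P^{2} + c^{2}}$
$\left(S{\left(-10,3 - 3 \right)} + 49\right)^{2} = \left(\sqrt{\left(3 - 3\right)^{2} + \left(-10\right)^{2}} + 49\right)^{2} = \left(\sqrt{\left(3 - 3\right)^{2} + 100} + 49\right)^{2} = \left(\sqrt{0^{2} + 100} + 49\right)^{2} = \left(\sqrt{0 + 100} + 49\right)^{2} = \left(\sqrt{100} + 49\right)^{2} = \left(10 + 49\right)^{2} = 59^{2} = 3481$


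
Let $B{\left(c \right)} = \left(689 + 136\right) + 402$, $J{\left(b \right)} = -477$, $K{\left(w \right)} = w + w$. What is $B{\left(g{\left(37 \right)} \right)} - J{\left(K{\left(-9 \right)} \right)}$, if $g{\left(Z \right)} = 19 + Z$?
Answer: $1704$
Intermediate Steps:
$K{\left(w \right)} = 2 w$
$B{\left(c \right)} = 1227$ ($B{\left(c \right)} = 825 + 402 = 1227$)
$B{\left(g{\left(37 \right)} \right)} - J{\left(K{\left(-9 \right)} \right)} = 1227 - -477 = 1227 + 477 = 1704$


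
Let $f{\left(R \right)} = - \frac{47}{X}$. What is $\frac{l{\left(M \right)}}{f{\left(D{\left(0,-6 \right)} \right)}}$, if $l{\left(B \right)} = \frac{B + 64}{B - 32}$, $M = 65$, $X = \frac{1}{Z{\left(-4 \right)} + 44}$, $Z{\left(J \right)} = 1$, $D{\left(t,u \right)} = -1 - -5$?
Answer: $- \frac{43}{23265} \approx -0.0018483$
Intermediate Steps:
$D{\left(t,u \right)} = 4$ ($D{\left(t,u \right)} = -1 + 5 = 4$)
$X = \frac{1}{45}$ ($X = \frac{1}{1 + 44} = \frac{1}{45} \approx 0.022222$)
$f{\left(R \right)} = -2115$ ($f{\left(R \right)} = - 47 \frac{1}{\frac{1}{45}} = \left(-47\right) 45 = -2115$)
$l{\left(B \right)} = \frac{64 + B}{-32 + B}$
$\frac{l{\left(M \right)}}{f{\left(D{\left(0,-6 \right)} \right)}} = \frac{\frac{1}{-32 + 65} \left(64 + 65\right)}{-2115} = \frac{1}{33} \cdot 129 \left(- \frac{1}{2115}\right) = \frac{43}{11} \left(- \frac{1}{2115}\right) = - \frac{43}{23265}$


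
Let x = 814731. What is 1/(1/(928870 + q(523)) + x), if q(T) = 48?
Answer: 928918/756818291059 ≈ 1.2274e-6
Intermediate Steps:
1/(1/(928870 + q(523)) + x) = 1/(1/(928870 + 48) + 814731) = 1/(1/928918 + 814731) = 1/(756818291059/928918) = 928918/756818291059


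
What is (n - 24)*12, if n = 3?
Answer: -252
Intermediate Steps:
(n - 24)*12 = (3 - 24)*12 = -21*12 = -252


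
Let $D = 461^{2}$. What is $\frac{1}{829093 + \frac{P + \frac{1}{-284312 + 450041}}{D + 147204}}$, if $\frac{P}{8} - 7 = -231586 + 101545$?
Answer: $\frac{59616864525}{49427752656387538} \approx 1.2061 \cdot 10^{-6}$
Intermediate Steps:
$D = 212521$
$P = -1040272$ ($P = 56 + 8 \left(-231586 + 101545\right) = 56 + 8 \left(-130041\right) = 56 - 1040328 = -1040272$)
$\frac{1}{829093 + \frac{P + \frac{1}{-284312 + 450041}}{D + 147204}} = \frac{1}{829093 + \frac{-1040272 + \frac{1}{-284312 + 450041}}{212521 + 147204}} = \frac{1}{829093 + \frac{-1040272 + \frac{1}{165729}}{359725}} = \frac{1}{829093 + \left(-1040272 + \frac{1}{165729}\right) \frac{1}{359725}} = \frac{1}{829093 - \frac{172403238287}{59616864525}} = \frac{1}{\frac{49427752656387538}{59616864525}} = \frac{59616864525}{49427752656387538}$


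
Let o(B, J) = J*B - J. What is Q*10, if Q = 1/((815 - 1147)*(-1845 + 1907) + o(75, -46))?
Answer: -5/11994 ≈ -0.00041687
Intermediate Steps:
o(B, J) = -J + B*J (o(B, J) = B*J - J = -J + B*J)
Q = -1/23988 (Q = 1/((815 - 1147)*(-1845 + 1907) - 46*(-1 + 75)) = 1/(-332*62 - 46*74) = 1/(-20584 - 3404) = 1/(-23988) = -1/23988 ≈ -4.1688e-5)
Q*10 = -1/23988*10 = -5/11994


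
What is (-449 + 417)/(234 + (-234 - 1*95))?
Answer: 32/95 ≈ 0.33684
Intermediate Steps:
(-449 + 417)/(234 + (-234 - 1*95)) = -32/(234 + (-234 - 95)) = -32/(234 - 329) = -32/(-95) = -32*(-1/95) = 32/95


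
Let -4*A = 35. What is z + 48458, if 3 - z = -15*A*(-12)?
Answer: 50036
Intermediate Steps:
A = -35/4 (A = -1/4*35 = -35/4 ≈ -8.7500)
z = 1578 (z = 3 - (-15*(-35/4))*(-12) = 3 - 525*(-12)/4 = 3 - 1*(-1575) = 3 + 1575 = 1578)
z + 48458 = 1578 + 48458 = 50036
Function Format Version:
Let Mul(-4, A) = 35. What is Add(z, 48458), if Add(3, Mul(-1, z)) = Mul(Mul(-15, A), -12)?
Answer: 50036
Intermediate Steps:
A = Rational(-35, 4) (A = Mul(Rational(-1, 4), 35) = Rational(-35, 4) ≈ -8.7500)
z = 1578 (z = Add(3, Mul(-1, Mul(Mul(-15, Rational(-35, 4)), -12))) = Add(3, Mul(-1, Mul(Rational(525, 4), -12))) = Add(3, Mul(-1, -1575)) = Add(3, 1575) = 1578)
Add(z, 48458) = Add(1578, 48458) = 50036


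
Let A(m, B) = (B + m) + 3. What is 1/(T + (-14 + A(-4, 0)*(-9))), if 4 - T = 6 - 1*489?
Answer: 1/482 ≈ 0.0020747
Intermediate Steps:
A(m, B) = 3 + B + m
T = 487 (T = 4 - (6 - 1*489) = 4 - (6 - 489) = 4 - 1*(-483) = 4 + 483 = 487)
1/(T + (-14 + A(-4, 0)*(-9))) = 1/(487 + (-14 + (3 + 0 - 4)*(-9))) = 1/(487 + (-14 - 1*(-9))) = 1/(487 + (-14 + 9)) = 1/(487 - 5) = 1/482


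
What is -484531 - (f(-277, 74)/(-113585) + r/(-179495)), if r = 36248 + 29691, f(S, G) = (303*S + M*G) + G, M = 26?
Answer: -1975719193419369/4077587915 ≈ -4.8453e+5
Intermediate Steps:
f(S, G) = 27*G + 303*S (f(S, G) = (303*S + 26*G) + G = (26*G + 303*S) + G = 27*G + 303*S)
r = 65939
-484531 - (f(-277, 74)/(-113585) + r/(-179495)) = -484531 - ((27*74 + 303*(-277))/(-113585) + 65939/(-179495)) = -484531 - ((1998 - 83931)*(-1/113585) + 65939*(-1/179495)) = -484531 - (-81933*(-1/113585) - 65939/179495) = -484531 - (81933/113585 - 65939/179495) = -484531 - 1*1443376504/4077587915 = -484531 - 1443376504/4077587915 = -1975719193419369/4077587915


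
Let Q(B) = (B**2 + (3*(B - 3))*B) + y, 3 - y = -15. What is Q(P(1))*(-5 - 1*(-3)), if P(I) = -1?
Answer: -62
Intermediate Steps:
y = 18 (y = 3 - 1*(-15) = 3 + 15 = 18)
Q(B) = 18 + B**2 + B*(-9 + 3*B) (Q(B) = (B**2 + (3*(B - 3))*B) + 18 = (B**2 + (3*(-3 + B))*B) + 18 = (B**2 + (-9 + 3*B)*B) + 18 = (B**2 + B*(-9 + 3*B)) + 18 = 18 + B**2 + B*(-9 + 3*B))
Q(P(1))*(-5 - 1*(-3)) = (18 - 9*(-1) + 4*(-1)**2)*(-5 - 1*(-3)) = (18 + 9 + 4*1)*(-5 + 3) = (18 + 9 + 4)*(-2) = 31*(-2) = -62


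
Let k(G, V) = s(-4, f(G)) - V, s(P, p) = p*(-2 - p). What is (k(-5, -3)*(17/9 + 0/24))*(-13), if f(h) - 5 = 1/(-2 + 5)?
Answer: 71825/81 ≈ 886.73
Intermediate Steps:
f(h) = 16/3 (f(h) = 5 + 1/(-2 + 5) = 5 + 1/3 = 5 + ⅓ = 16/3)
k(G, V) = -352/9 - V (k(G, V) = -1*16/3*(2 + 16/3) - V = -1*16/3*22/3 - V = -352/9 - V)
(k(-5, -3)*(17/9 + 0/24))*(-13) = ((-352/9 - 1*(-3))*(17/9 + 0/24))*(-13) = ((-352/9 + 3)*(17*(⅑) + 0*(1/24)))*(-13) = -325*(17/9 + 0)/9*(-13) = -325/9*17/9*(-13) = -5525/81*(-13) = 71825/81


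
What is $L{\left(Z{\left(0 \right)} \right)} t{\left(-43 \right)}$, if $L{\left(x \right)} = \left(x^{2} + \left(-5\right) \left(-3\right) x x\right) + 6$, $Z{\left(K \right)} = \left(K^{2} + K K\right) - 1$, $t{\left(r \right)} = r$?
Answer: $-946$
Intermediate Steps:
$Z{\left(K \right)} = -1 + 2 K^{2}$ ($Z{\left(K \right)} = \left(K^{2} + K^{2}\right) - 1 = 2 K^{2} - 1 = -1 + 2 K^{2}$)
$L{\left(x \right)} = 6 + 16 x^{2}$ ($L{\left(x \right)} = \left(x^{2} + 15 x x\right) + 6 = \left(x^{2} + 15 x^{2}\right) + 6 = 16 x^{2} + 6 = 6 + 16 x^{2}$)
$L{\left(Z{\left(0 \right)} \right)} t{\left(-43 \right)} = \left(6 + 16 \left(-1 + 2 \cdot 0^{2}\right)^{2}\right) \left(-43\right) = \left(6 + 16 \left(-1 + 2 \cdot 0\right)^{2}\right) \left(-43\right) = \left(6 + 16 \left(-1 + 0\right)^{2}\right) \left(-43\right) = \left(6 + 16 \left(-1\right)^{2}\right) \left(-43\right) = \left(6 + 16 \cdot 1\right) \left(-43\right) = \left(6 + 16\right) \left(-43\right) = 22 \left(-43\right) = -946$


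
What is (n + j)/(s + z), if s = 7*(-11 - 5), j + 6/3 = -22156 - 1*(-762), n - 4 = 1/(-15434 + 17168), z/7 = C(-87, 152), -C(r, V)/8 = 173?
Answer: 37093727/16993200 ≈ 2.1829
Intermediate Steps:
C(r, V) = -1384 (C(r, V) = -8*173 = -1384)
z = -9688 (z = 7*(-1384) = -9688)
n = 6937/1734 (n = 4 + 1/(-15434 + 17168) = 4 + 1/1734 = 6937/1734 ≈ 4.0006)
j = -21396 (j = -2 + (-22156 - 1*(-762)) = -2 + (-22156 + 762) = -2 - 21394 = -21396)
s = -112 (s = 7*(-16) = -112)
(n + j)/(s + z) = (6937/1734 - 21396)/(-112 - 9688) = -37093727/1734/(-9800) = -37093727/1734*(-1/9800) = 37093727/16993200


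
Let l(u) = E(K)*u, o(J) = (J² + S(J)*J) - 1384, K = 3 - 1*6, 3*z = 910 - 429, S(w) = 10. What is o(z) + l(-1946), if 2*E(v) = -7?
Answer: 294634/9 ≈ 32737.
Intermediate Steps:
z = 481/3 (z = (910 - 429)/3 = (⅓)*481 = 481/3 ≈ 160.33)
K = -3 (K = 3 - 6 = -3)
o(J) = -1384 + J² + 10*J (o(J) = (J² + 10*J) - 1384 = -1384 + J² + 10*J)
E(v) = -7/2 (E(v) = (½)*(-7) = -7/2)
l(u) = -7*u/2
o(z) + l(-1946) = (-1384 + (481/3)² + 10*(481/3)) - 7/2*(-1946) = (-1384 + 231361/9 + 4810/3) + 6811 = 233335/9 + 6811 = 294634/9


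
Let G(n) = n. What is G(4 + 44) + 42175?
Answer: 42223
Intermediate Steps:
G(4 + 44) + 42175 = (4 + 44) + 42175 = 48 + 42175 = 42223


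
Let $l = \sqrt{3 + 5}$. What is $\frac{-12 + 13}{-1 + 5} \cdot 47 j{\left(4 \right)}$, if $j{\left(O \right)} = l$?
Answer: $\frac{47 \sqrt{2}}{2} \approx 33.234$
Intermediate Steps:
$l = 2 \sqrt{2}$ ($l = \sqrt{8} = 2 \sqrt{2} \approx 2.8284$)
$j{\left(O \right)} = 2 \sqrt{2}$
$\frac{-12 + 13}{-1 + 5} \cdot 47 j{\left(4 \right)} = \frac{-12 + 13}{-1 + 5} \cdot 47 \cdot 2 \sqrt{2} = 1 \cdot \frac{1}{4} \cdot 47 \cdot 2 \sqrt{2} = \frac{1}{4} \cdot 47 \cdot 2 \sqrt{2} = \frac{47 \cdot 2 \sqrt{2}}{4} = \frac{47 \sqrt{2}}{2}$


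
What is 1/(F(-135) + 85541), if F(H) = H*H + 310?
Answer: 1/104076 ≈ 9.6084e-6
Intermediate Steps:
F(H) = 310 + H**2 (F(H) = H**2 + 310 = 310 + H**2)
1/(F(-135) + 85541) = 1/((310 + (-135)**2) + 85541) = 1/((310 + 18225) + 85541) = 1/(18535 + 85541) = 1/104076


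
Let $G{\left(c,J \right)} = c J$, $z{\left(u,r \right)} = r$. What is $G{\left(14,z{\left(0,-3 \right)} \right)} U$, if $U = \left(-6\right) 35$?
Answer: $8820$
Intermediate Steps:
$U = -210$
$G{\left(c,J \right)} = J c$
$G{\left(14,z{\left(0,-3 \right)} \right)} U = \left(-3\right) 14 \left(-210\right) = \left(-42\right) \left(-210\right) = 8820$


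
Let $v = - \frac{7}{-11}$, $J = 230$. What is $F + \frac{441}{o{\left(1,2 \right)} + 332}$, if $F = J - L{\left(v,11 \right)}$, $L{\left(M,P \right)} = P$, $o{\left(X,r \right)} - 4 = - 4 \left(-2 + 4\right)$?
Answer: $\frac{72273}{328} \approx 220.34$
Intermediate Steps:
$v = \frac{7}{11}$ ($v = \left(-7\right) \left(- \frac{1}{11}\right) = \frac{7}{11} \approx 0.63636$)
$o{\left(X,r \right)} = -4$ ($o{\left(X,r \right)} = 4 - 4 \left(-2 + 4\right) = 4 - 8 = -4$)
$F = 219$ ($F = 230 - 11 = 219$)
$F + \frac{441}{o{\left(1,2 \right)} + 332} = 219 + \frac{441}{-4 + 332} = 219 + \frac{441}{328} = \frac{72273}{328}$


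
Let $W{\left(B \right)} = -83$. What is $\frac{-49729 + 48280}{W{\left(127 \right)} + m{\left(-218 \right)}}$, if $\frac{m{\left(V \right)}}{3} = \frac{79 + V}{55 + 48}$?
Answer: $\frac{149247}{8966} \approx 16.646$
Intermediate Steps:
$m{\left(V \right)} = \frac{237}{103} + \frac{3 V}{103}$ ($m{\left(V \right)} = 3 \frac{79 + V}{55 + 48} = 3 \frac{79 + V}{103} = 3 \left(79 + V\right) \frac{1}{103} = 3 \left(\frac{79}{103} + \frac{V}{103}\right) = \frac{237}{103} + \frac{3 V}{103}$)
$\frac{-49729 + 48280}{W{\left(127 \right)} + m{\left(-218 \right)}} = \frac{-49729 + 48280}{-83 + \left(\frac{237}{103} + \frac{3}{103} \left(-218\right)\right)} = - \frac{1449}{-83 + \left(\frac{237}{103} - \frac{654}{103}\right)} = - \frac{1449}{-83 - \frac{417}{103}} = - \frac{1449}{- \frac{8966}{103}} = \left(-1449\right) \left(- \frac{103}{8966}\right) = \frac{149247}{8966}$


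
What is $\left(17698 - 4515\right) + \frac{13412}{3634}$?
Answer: $\frac{23960217}{1817} \approx 13187.0$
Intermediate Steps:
$\left(17698 - 4515\right) + \frac{13412}{3634} = \left(17698 + \left(-13444 + 8929\right)\right) + 13412 \cdot \frac{1}{3634} = \left(17698 - 4515\right) + \frac{6706}{1817} = 13183 + \frac{6706}{1817} = \frac{23960217}{1817}$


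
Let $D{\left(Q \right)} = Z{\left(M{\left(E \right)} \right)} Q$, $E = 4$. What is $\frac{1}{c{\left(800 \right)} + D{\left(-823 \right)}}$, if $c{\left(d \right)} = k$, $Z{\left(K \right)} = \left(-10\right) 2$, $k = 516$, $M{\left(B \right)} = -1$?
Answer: $\frac{1}{16976} \approx 5.8907 \cdot 10^{-5}$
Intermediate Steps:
$Z{\left(K \right)} = -20$
$c{\left(d \right)} = 516$
$D{\left(Q \right)} = - 20 Q$
$\frac{1}{c{\left(800 \right)} + D{\left(-823 \right)}} = \frac{1}{516 - -16460} = \frac{1}{516 + 16460} = \frac{1}{16976}$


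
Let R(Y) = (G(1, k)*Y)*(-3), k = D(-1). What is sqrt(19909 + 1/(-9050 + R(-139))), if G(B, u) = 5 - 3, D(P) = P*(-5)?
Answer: sqrt(335977592522)/4108 ≈ 141.10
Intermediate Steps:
D(P) = -5*P
k = 5 (k = -5*(-1) = 5)
G(B, u) = 2
R(Y) = -6*Y (R(Y) = (2*Y)*(-3) = -6*Y)
sqrt(19909 + 1/(-9050 + R(-139))) = sqrt(19909 + 1/(-9050 - 6*(-139))) = sqrt(19909 + 1/(-9050 + 834)) = sqrt(19909 + 1/(-8216)) = sqrt(19909 - 1/8216) = sqrt(163572343/8216) = sqrt(335977592522)/4108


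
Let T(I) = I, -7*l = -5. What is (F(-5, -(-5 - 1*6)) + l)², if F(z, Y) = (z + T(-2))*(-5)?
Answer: 62500/49 ≈ 1275.5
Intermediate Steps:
l = 5/7 (l = -⅐*(-5) = 5/7 ≈ 0.71429)
F(z, Y) = 10 - 5*z (F(z, Y) = (z - 2)*(-5) = (-2 + z)*(-5) = 10 - 5*z)
(F(-5, -(-5 - 1*6)) + l)² = ((10 - 5*(-5)) + 5/7)² = ((10 + 25) + 5/7)² = (35 + 5/7)² = (250/7)² = 62500/49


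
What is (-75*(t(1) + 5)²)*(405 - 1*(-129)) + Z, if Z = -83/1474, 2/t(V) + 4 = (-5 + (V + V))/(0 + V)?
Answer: -64287703367/72226 ≈ -8.9009e+5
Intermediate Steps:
t(V) = 2/(-4 + (-5 + 2*V)/V) (t(V) = 2/(-4 + (-5 + (V + V))/(0 + V)) = 2/(-4 + (-5 + 2*V)/V))
Z = -83/1474 (Z = -83*1/1474 = -83/1474 ≈ -0.056309)
(-75*(t(1) + 5)²)*(405 - 1*(-129)) + Z = (-75*(-2*1/(5 + 2*1) + 5)²)*(405 - 1*(-129)) - 83/1474 = (-75*(-2*1/(5 + 2) + 5)²)*(405 + 129) - 83/1474 = -75*(-2*1/7 + 5)²*534 - 83/1474 = -75*(-2*1*⅐ + 5)²*534 - 83/1474 = -75*(-2/7 + 5)²*534 - 83/1474 = -75*(33/7)²*534 - 83/1474 = -75*1089/49*534 - 83/1474 = -81675/49*534 - 83/1474 = -43614450/49 - 83/1474 = -64287703367/72226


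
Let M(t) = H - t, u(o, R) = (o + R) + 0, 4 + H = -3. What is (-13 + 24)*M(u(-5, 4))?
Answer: -66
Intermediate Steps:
H = -7 (H = -4 - 3 = -7)
u(o, R) = R + o (u(o, R) = (R + o) + 0 = R + o)
M(t) = -7 - t
(-13 + 24)*M(u(-5, 4)) = (-13 + 24)*(-7 - (4 - 5)) = 11*(-7 - 1*(-1)) = 11*(-7 + 1) = 11*(-6) = -66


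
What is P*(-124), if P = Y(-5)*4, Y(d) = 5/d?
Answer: 496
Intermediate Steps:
P = -4 (P = (5/(-5))*4 = (5*(-⅕))*4 = -1*4 = -4)
P*(-124) = -4*(-124) = 496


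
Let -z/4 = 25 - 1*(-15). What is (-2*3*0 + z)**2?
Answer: 25600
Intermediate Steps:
z = -160 (z = -4*(25 - 1*(-15)) = -4*(25 + 15) = -4*40 = -160)
(-2*3*0 + z)**2 = (-2*3*0 - 160)**2 = (-6*0 - 160)**2 = (0 - 160)**2 = (-160)**2 = 25600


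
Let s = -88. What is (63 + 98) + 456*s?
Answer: -39967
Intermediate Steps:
(63 + 98) + 456*s = (63 + 98) + 456*(-88) = 161 - 40128 = -39967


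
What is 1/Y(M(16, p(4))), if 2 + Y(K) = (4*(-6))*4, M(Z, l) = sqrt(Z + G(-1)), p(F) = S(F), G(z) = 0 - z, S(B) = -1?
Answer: -1/98 ≈ -0.010204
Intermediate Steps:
G(z) = -z
p(F) = -1
M(Z, l) = sqrt(1 + Z) (M(Z, l) = sqrt(Z - 1*(-1)) = sqrt(Z + 1) = sqrt(1 + Z))
Y(K) = -98 (Y(K) = -2 + (4*(-6))*4 = -2 - 24*4 = -2 - 96 = -98)
1/Y(M(16, p(4))) = 1/(-98) = -1/98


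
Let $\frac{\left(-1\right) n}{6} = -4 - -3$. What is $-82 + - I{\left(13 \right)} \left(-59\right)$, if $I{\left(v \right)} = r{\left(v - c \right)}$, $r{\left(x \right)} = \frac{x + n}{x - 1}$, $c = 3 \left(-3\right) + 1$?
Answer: $- \frac{47}{20} \approx -2.35$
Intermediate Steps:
$c = -8$ ($c = -9 + 1 = -8$)
$n = 6$ ($n = - 6 \left(-4 - -3\right) = - 6 \left(-4 + 3\right) = \left(-6\right) \left(-1\right) = 6$)
$r{\left(x \right)} = \frac{6 + x}{-1 + x}$ ($r{\left(x \right)} = \frac{x + 6}{x - 1} = \frac{6 + x}{-1 + x}$)
$I{\left(v \right)} = \frac{14 + v}{7 + v}$ ($I{\left(v \right)} = \frac{6 + \left(v - -8\right)}{-1 + \left(v - -8\right)} = \frac{6 + \left(v + 8\right)}{-1 + \left(v + 8\right)} = \frac{6 + \left(8 + v\right)}{-1 + \left(8 + v\right)} = \frac{14 + v}{7 + v}$)
$-82 + - I{\left(13 \right)} \left(-59\right) = -82 + - \frac{14 + 13}{7 + 13} \left(-59\right) = -82 + - \frac{27}{20} \left(-59\right) = -82 + \left(-1\right) \frac{27}{20} \left(-59\right) = -82 - - \frac{1593}{20} = -82 + \frac{1593}{20} = - \frac{47}{20}$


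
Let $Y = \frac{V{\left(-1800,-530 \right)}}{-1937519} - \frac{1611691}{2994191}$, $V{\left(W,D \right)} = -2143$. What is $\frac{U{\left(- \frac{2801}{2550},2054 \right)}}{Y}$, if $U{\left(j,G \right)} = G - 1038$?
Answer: $- \frac{1473530695840766}{779066345829} \approx -1891.4$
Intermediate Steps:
$U{\left(j,G \right)} = -1038 + G$ ($U{\left(j,G \right)} = G - 1038 = -1038 + G$)
$Y = - \frac{3116265383316}{5801301952129}$ ($Y = - \frac{2143}{-1937519} - \frac{1611691}{2994191} = \left(-2143\right) \left(- \frac{1}{1937519}\right) - \frac{1611691}{2994191} = \frac{2143}{1937519} - \frac{1611691}{2994191} = - \frac{3116265383316}{5801301952129} \approx -0.53717$)
$\frac{U{\left(- \frac{2801}{2550},2054 \right)}}{Y} = \frac{-1038 + 2054}{- \frac{3116265383316}{5801301952129}} = 1016 \left(- \frac{5801301952129}{3116265383316}\right) = - \frac{1473530695840766}{779066345829}$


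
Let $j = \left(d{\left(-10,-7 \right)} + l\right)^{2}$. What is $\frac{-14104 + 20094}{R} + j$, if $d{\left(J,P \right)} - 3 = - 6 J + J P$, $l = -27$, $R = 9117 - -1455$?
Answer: $\frac{59396491}{5286} \approx 11237.0$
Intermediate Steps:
$R = 10572$ ($R = 9117 + 1455 = 10572$)
$d{\left(J,P \right)} = 3 - 6 J + J P$ ($d{\left(J,P \right)} = 3 + \left(- 6 J + J P\right) = 3 - 6 J + J P$)
$j = 11236$ ($j = \left(\left(3 - -60 - -70\right) - 27\right)^{2} = \left(\left(3 + 60 + 70\right) - 27\right)^{2} = \left(133 - 27\right)^{2} = 106^{2} = 11236$)
$\frac{-14104 + 20094}{R} + j = \frac{-14104 + 20094}{10572} + 11236 = 5990 \cdot \frac{1}{10572} + 11236 = \frac{2995}{5286} + 11236 = \frac{59396491}{5286}$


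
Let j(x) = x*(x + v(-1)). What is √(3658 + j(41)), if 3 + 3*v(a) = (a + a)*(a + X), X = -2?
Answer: 2*√1345 ≈ 73.349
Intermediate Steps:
v(a) = -1 + 2*a*(-2 + a)/3 (v(a) = -1 + ((a + a)*(a - 2))/3 = -1 + ((2*a)*(-2 + a))/3 = -1 + (2*a*(-2 + a))/3 = -1 + 2*a*(-2 + a)/3)
j(x) = x*(1 + x) (j(x) = x*(x + (-1 - 4/3*(-1) + (⅔)*(-1)²)) = x*(x + (-1 + 4/3 + (⅔)*1)) = x*(x + (-1 + 4/3 + ⅔)) = x*(x + 1) = x*(1 + x))
√(3658 + j(41)) = √(3658 + 41*(1 + 41)) = √(3658 + 41*42) = √(3658 + 1722) = √5380 = 2*√1345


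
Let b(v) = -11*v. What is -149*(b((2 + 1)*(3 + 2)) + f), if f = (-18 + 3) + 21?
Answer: 23691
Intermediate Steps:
f = 6 (f = -15 + 21 = 6)
-149*(b((2 + 1)*(3 + 2)) + f) = -149*(-11*(2 + 1)*(3 + 2) + 6) = -149*(-33*5 + 6) = -149*(-11*15 + 6) = -149*(-165 + 6) = -149*(-159) = 23691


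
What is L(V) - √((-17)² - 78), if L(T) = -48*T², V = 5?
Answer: -1200 - √211 ≈ -1214.5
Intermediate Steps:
L(V) - √((-17)² - 78) = -48*5² - √((-17)² - 78) = -48*25 - √(289 - 78) = -1200 - √211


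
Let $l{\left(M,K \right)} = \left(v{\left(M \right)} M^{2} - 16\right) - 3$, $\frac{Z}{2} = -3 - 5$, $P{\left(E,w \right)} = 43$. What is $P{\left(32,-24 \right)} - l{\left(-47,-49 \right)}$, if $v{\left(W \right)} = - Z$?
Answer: $-35282$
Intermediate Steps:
$Z = -16$ ($Z = 2 \left(-3 - 5\right) = 2 \left(-8\right) = -16$)
$v{\left(W \right)} = 16$ ($v{\left(W \right)} = \left(-1\right) \left(-16\right) = 16$)
$l{\left(M,K \right)} = -19 + 16 M^{2}$ ($l{\left(M,K \right)} = \left(16 M^{2} - 16\right) - 3 = \left(-16 + 16 M^{2}\right) - 3 = -19 + 16 M^{2}$)
$P{\left(32,-24 \right)} - l{\left(-47,-49 \right)} = 43 - \left(-19 + 16 \left(-47\right)^{2}\right) = 43 - \left(-19 + 16 \cdot 2209\right) = 43 - \left(-19 + 35344\right) = 43 - 35325 = -35282$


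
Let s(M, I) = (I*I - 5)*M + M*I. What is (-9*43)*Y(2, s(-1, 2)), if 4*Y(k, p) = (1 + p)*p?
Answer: 0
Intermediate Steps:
s(M, I) = I*M + M*(-5 + I²) (s(M, I) = (I² - 5)*M + I*M = (-5 + I²)*M + I*M = M*(-5 + I²) + I*M = I*M + M*(-5 + I²))
Y(k, p) = p*(1 + p)/4 (Y(k, p) = ((1 + p)*p)/4 = (p*(1 + p))/4 = p*(1 + p)/4)
(-9*43)*Y(2, s(-1, 2)) = (-9*43)*((-(-5 + 2 + 2²))*(1 - (-5 + 2 + 2²))/4) = -387*(-(-5 + 2 + 4))*(1 - (-5 + 2 + 4))/4 = -387*(-1*1)*(1 - 1*1)/4 = -387*(-1)*(1 - 1)/4 = -387*(-1)*0/4 = -387*0 = 0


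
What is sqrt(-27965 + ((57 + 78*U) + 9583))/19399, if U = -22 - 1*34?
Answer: I*sqrt(22693)/19399 ≈ 0.0077654*I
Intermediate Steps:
U = -56 (U = -22 - 34 = -56)
sqrt(-27965 + ((57 + 78*U) + 9583))/19399 = sqrt(-27965 + ((57 + 78*(-56)) + 9583))/19399 = sqrt(-27965 + ((57 - 4368) + 9583))*(1/19399) = sqrt(-27965 + (-4311 + 9583))*(1/19399) = sqrt(-27965 + 5272)*(1/19399) = sqrt(-22693)*(1/19399) = (I*sqrt(22693))*(1/19399) = I*sqrt(22693)/19399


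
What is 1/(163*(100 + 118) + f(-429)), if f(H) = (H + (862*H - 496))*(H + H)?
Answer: 1/318115868 ≈ 3.1435e-9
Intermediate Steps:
f(H) = 2*H*(-496 + 863*H) (f(H) = (H + (-496 + 862*H))*(2*H) = (-496 + 863*H)*(2*H) = 2*H*(-496 + 863*H))
1/(163*(100 + 118) + f(-429)) = 1/(163*(100 + 118) + 2*(-429)*(-496 + 863*(-429))) = 1/(163*218 + 2*(-429)*(-496 - 370227)) = 1/(35534 + 2*(-429)*(-370723)) = 1/(35534 + 318080334) = 1/318115868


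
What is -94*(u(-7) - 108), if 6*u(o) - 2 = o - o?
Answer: 30362/3 ≈ 10121.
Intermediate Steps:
u(o) = ⅓ (u(o) = ⅓ + (o - o)/6 = ⅓ + (⅙)*0 = ⅓ + 0 = ⅓)
-94*(u(-7) - 108) = -94*(⅓ - 108) = -94*(-323/3) = 30362/3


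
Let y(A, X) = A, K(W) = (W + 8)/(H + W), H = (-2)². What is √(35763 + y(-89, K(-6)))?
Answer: √35674 ≈ 188.88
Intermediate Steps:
H = 4
K(W) = (8 + W)/(4 + W) (K(W) = (W + 8)/(4 + W) = (8 + W)/(4 + W))
√(35763 + y(-89, K(-6))) = √(35763 - 89) = √35674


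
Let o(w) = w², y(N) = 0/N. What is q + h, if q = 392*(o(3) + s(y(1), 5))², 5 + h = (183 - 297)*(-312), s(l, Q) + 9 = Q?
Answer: 45363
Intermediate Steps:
y(N) = 0
s(l, Q) = -9 + Q
h = 35563 (h = -5 + (183 - 297)*(-312) = -5 - 114*(-312) = -5 + 35568 = 35563)
q = 9800 (q = 392*(3² + (-9 + 5))² = 392*(9 - 4)² = 392*5² = 392*25 = 9800)
q + h = 9800 + 35563 = 45363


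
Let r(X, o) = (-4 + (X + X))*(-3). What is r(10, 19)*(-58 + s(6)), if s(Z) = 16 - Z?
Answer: 2304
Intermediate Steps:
r(X, o) = 12 - 6*X (r(X, o) = (-4 + 2*X)*(-3) = 12 - 6*X)
r(10, 19)*(-58 + s(6)) = (12 - 6*10)*(-58 + (16 - 1*6)) = (12 - 60)*(-58 + (16 - 6)) = -48*(-58 + 10) = -48*(-48) = 2304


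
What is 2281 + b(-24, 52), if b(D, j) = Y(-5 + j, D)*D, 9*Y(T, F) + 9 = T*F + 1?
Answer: 15931/3 ≈ 5310.3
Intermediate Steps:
Y(T, F) = -8/9 + F*T/9 (Y(T, F) = -1 + (T*F + 1)/9 = -1 + (F*T + 1)/9 = -1 + (1 + F*T)/9 = -1 + (1/9 + F*T/9) = -8/9 + F*T/9)
b(D, j) = D*(-8/9 + D*(-5 + j)/9) (b(D, j) = (-8/9 + D*(-5 + j)/9)*D = D*(-8/9 + D*(-5 + j)/9))
2281 + b(-24, 52) = 2281 + (1/9)*(-24)*(-8 - 24*(-5 + 52)) = 2281 + (1/9)*(-24)*(-8 - 24*47) = 2281 + (1/9)*(-24)*(-8 - 1128) = 2281 + (1/9)*(-24)*(-1136) = 2281 + 9088/3 = 15931/3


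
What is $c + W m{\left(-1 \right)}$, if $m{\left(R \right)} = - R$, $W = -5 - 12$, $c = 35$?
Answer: $18$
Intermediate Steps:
$W = -17$ ($W = -5 - 12 = -17$)
$c + W m{\left(-1 \right)} = 35 - 17 \left(\left(-1\right) \left(-1\right)\right) = 35 - 17 = 18$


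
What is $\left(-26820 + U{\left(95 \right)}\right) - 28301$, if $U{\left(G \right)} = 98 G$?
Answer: $-45811$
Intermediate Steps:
$\left(-26820 + U{\left(95 \right)}\right) - 28301 = \left(-26820 + 98 \cdot 95\right) - 28301 = \left(-26820 + 9310\right) - 28301 = -17510 - 28301 = -45811$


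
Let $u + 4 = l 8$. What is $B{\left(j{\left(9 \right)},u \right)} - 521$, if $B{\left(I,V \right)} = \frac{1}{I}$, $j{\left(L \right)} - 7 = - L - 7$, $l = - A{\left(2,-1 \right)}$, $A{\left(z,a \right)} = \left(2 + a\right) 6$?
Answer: $- \frac{4690}{9} \approx -521.11$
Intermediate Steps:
$A{\left(z,a \right)} = 12 + 6 a$
$l = -6$ ($l = - (12 + 6 \left(-1\right)) = - (12 - 6) = \left(-1\right) 6 = -6$)
$j{\left(L \right)} = - L$ ($j{\left(L \right)} = 7 - \left(7 + L\right) = - L$)
$u = -52$ ($u = -4 - 48 = -52$)
$B{\left(j{\left(9 \right)},u \right)} - 521 = \frac{1}{\left(-1\right) 9} - 521 = \frac{1}{-9} - 521 = - \frac{1}{9} - 521 = - \frac{4690}{9}$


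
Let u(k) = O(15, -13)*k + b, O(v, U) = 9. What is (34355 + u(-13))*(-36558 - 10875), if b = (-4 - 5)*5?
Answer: -1621876569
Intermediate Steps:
b = -45 (b = -9*5 = -45)
u(k) = -45 + 9*k (u(k) = 9*k - 45 = -45 + 9*k)
(34355 + u(-13))*(-36558 - 10875) = (34355 + (-45 + 9*(-13)))*(-36558 - 10875) = (34355 + (-45 - 117))*(-47433) = (34355 - 162)*(-47433) = 34193*(-47433) = -1621876569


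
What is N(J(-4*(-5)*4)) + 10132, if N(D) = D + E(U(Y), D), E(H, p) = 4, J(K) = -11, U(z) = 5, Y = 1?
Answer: 10125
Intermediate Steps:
N(D) = 4 + D (N(D) = D + 4 = 4 + D)
N(J(-4*(-5)*4)) + 10132 = (4 - 11) + 10132 = -7 + 10132 = 10125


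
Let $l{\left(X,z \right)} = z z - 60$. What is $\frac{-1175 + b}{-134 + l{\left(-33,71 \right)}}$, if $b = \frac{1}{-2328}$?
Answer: $- \frac{2735401}{11283816} \approx -0.24242$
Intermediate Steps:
$b = - \frac{1}{2328} \approx -0.00042955$
$l{\left(X,z \right)} = -60 + z^{2}$ ($l{\left(X,z \right)} = z^{2} - 60 = -60 + z^{2}$)
$\frac{-1175 + b}{-134 + l{\left(-33,71 \right)}} = \frac{-1175 - \frac{1}{2328}}{-134 - \left(60 - 71^{2}\right)} = - \frac{2735401}{2328 \left(-134 + \left(-60 + 5041\right)\right)} = - \frac{2735401}{2328 \left(-134 + 4981\right)} = - \frac{2735401}{2328 \cdot 4847} = \left(- \frac{2735401}{2328}\right) \frac{1}{4847} = - \frac{2735401}{11283816}$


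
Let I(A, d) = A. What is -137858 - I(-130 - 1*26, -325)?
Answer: -137702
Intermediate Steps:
-137858 - I(-130 - 1*26, -325) = -137858 - (-130 - 1*26) = -137858 - (-130 - 26) = -137858 - 1*(-156) = -137858 + 156 = -137702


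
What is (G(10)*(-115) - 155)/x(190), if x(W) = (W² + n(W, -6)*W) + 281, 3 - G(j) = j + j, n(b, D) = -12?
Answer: 200/3789 ≈ 0.052784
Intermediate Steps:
G(j) = 3 - 2*j (G(j) = 3 - (j + j) = 3 - 2*j)
x(W) = 281 + W² - 12*W (x(W) = (W² - 12*W) + 281 = 281 + W² - 12*W)
(G(10)*(-115) - 155)/x(190) = ((3 - 2*10)*(-115) - 155)/(281 + 190² - 12*190) = ((3 - 20)*(-115) - 155)/(281 + 36100 - 2280) = (-17*(-115) - 155)/34101 = (1955 - 155)*(1/34101) = 1800*(1/34101) = 200/3789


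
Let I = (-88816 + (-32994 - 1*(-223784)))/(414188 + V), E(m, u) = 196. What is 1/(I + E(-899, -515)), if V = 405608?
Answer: 409898/80390995 ≈ 0.0050988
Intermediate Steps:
I = 50987/409898 (I = (-88816 + (-32994 - 1*(-223784)))/(414188 + 405608) = (-88816 + (-32994 + 223784))/819796 = (-88816 + 190790)*(1/819796) = 101974*(1/819796) = 50987/409898 ≈ 0.12439)
1/(I + E(-899, -515)) = 1/(50987/409898 + 196) = 1/(80390995/409898) = 409898/80390995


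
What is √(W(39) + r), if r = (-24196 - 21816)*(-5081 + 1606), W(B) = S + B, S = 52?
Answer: √159891791 ≈ 12645.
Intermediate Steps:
W(B) = 52 + B
r = 159891700 (r = -46012*(-3475) = 159891700)
√(W(39) + r) = √((52 + 39) + 159891700) = √(91 + 159891700) = √159891791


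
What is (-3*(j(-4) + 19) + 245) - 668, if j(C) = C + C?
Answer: -456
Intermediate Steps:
j(C) = 2*C
(-3*(j(-4) + 19) + 245) - 668 = (-3*(2*(-4) + 19) + 245) - 668 = (-3*(-8 + 19) + 245) - 668 = (-3*11 + 245) - 668 = (-33 + 245) - 668 = 212 - 668 = -456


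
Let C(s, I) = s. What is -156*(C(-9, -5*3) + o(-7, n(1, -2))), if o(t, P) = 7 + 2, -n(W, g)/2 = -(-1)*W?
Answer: 0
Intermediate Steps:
n(W, g) = -2*W (n(W, g) = -(-2)*(-W) = -2*W)
o(t, P) = 9
-156*(C(-9, -5*3) + o(-7, n(1, -2))) = -156*(-9 + 9) = -156*0 = 0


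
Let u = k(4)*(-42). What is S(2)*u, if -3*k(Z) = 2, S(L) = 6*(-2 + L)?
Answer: 0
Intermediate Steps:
S(L) = -12 + 6*L
k(Z) = -⅔ (k(Z) = -⅓*2 = -⅔)
u = 28 (u = -⅔*(-42) = 28)
S(2)*u = (-12 + 6*2)*28 = (-12 + 12)*28 = 0*28 = 0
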